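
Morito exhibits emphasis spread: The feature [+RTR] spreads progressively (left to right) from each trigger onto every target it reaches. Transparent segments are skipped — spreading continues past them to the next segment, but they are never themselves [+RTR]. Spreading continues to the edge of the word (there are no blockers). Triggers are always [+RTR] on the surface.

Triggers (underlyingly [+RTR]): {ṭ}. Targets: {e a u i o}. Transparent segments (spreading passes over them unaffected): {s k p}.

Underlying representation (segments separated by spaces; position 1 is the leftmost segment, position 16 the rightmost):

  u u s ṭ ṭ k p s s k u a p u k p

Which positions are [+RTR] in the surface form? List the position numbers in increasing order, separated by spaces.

From /ṭ/ at 4 rightward: 5 /ṭ/ is itself a trigger — this domain ends here.
From /ṭ/ at 5 rightward: 6 /k/ transparent; 7 /p/ transparent; 8 /s/ transparent; 9 /s/ transparent; 10 /k/ transparent; 11 /u/ → [+RTR]; 12 /a/ → [+RTR]; 13 /p/ transparent; 14 /u/ → [+RTR]; 15 /k/ transparent; 16 /p/ transparent; word edge.
Targets with no active source: positions 1 2 stay [-emphatic].

4 5 11 12 14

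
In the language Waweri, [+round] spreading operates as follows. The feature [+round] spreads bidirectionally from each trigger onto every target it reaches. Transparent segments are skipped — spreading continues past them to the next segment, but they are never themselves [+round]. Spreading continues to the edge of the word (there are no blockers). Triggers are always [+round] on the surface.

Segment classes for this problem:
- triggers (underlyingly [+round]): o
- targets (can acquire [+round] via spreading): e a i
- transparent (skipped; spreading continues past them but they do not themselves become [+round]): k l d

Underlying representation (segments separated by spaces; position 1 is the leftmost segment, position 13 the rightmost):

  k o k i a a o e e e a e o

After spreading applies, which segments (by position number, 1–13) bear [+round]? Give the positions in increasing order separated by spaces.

2 4 5 6 7 8 9 10 11 12 13

From /o/ at 2 rightward: 3 /k/ transparent; 4 /i/ → [+round]; 5 /a/ → [+round]; 6 /a/ → [+round]; 7 /o/ is itself a trigger — this domain ends here.
From /o/ at 2 leftward: 1 /k/ transparent; word edge.
From /o/ at 7 rightward: 8 /e/ → [+round]; 9 /e/ → [+round]; 10 /e/ → [+round]; 11 /a/ → [+round]; 12 /e/ → [+round]; 13 /o/ is itself a trigger — this domain ends here.
From /o/ at 7 leftward: 6 /a/ → [+round]; 5 /a/ → [+round]; 4 /i/ → [+round]; 3 /k/ transparent; 2 /o/ is itself a trigger — this domain ends here.
From /o/ at 13 rightward: word edge.
From /o/ at 13 leftward: 12 /e/ → [+round]; 11 /a/ → [+round]; 10 /e/ → [+round]; 9 /e/ → [+round]; 8 /e/ → [+round]; 7 /o/ is itself a trigger — this domain ends here.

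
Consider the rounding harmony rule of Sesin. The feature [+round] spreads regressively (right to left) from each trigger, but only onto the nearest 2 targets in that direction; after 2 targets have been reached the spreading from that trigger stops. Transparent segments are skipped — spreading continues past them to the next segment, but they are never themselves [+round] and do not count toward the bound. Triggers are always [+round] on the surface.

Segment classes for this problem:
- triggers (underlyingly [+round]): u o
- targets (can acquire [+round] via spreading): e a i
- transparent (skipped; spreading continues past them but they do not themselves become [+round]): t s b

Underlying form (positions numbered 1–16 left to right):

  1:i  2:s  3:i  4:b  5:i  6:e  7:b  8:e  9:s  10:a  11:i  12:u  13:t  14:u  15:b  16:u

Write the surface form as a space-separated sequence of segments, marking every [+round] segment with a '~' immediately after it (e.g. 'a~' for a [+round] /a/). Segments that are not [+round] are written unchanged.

From /u/ at 12 leftward: 11 /i/ → [+round]; 10 /a/ → [+round]; bound reached.
From /u/ at 14 leftward: 13 /t/ transparent; 12 /u/ is itself a trigger — this domain ends here.
From /u/ at 16 leftward: 15 /b/ transparent; 14 /u/ is itself a trigger — this domain ends here.
Targets with no active source: positions 1 3 5 6 8 stay [-round].
[+round] positions on the surface: 10 11 12 14 16.

i s i b i e b e s a~ i~ u~ t u~ b u~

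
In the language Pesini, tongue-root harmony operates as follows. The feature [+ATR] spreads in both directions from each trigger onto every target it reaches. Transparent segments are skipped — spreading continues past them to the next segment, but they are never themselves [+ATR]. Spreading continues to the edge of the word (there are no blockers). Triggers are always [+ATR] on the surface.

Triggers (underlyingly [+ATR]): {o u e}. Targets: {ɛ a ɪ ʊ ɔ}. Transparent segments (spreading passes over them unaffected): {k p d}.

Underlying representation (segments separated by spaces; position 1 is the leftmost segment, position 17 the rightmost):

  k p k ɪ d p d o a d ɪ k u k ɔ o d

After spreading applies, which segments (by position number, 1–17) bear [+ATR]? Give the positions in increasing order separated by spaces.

4 8 9 11 13 15 16

From /o/ at 8 rightward: 9 /a/ → [+ATR]; 10 /d/ transparent; 11 /ɪ/ → [+ATR]; 12 /k/ transparent; 13 /u/ is itself a trigger — this domain ends here.
From /o/ at 8 leftward: 7 /d/ transparent; 6 /p/ transparent; 5 /d/ transparent; 4 /ɪ/ → [+ATR]; 3 /k/ transparent; 2 /p/ transparent; 1 /k/ transparent; word edge.
From /u/ at 13 rightward: 14 /k/ transparent; 15 /ɔ/ → [+ATR]; 16 /o/ is itself a trigger — this domain ends here.
From /u/ at 13 leftward: 12 /k/ transparent; 11 /ɪ/ → [+ATR]; 10 /d/ transparent; 9 /a/ → [+ATR]; 8 /o/ is itself a trigger — this domain ends here.
From /o/ at 16 rightward: 17 /d/ transparent; word edge.
From /o/ at 16 leftward: 15 /ɔ/ → [+ATR]; 14 /k/ transparent; 13 /u/ is itself a trigger — this domain ends here.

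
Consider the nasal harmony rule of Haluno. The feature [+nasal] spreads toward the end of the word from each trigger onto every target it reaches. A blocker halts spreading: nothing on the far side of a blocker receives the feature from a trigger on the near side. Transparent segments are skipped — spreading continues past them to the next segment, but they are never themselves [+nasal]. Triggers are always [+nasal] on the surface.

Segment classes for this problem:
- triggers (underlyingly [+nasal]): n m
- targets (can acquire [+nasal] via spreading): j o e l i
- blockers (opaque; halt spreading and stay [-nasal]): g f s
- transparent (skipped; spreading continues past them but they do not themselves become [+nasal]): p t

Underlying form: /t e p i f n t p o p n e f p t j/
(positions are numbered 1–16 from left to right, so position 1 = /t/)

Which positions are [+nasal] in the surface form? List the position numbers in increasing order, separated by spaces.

6 9 11 12

From /n/ at 6 rightward: 7 /t/ transparent; 8 /p/ transparent; 9 /o/ → [+nasal]; 10 /p/ transparent; 11 /n/ is itself a trigger — this domain ends here.
From /n/ at 11 rightward: 12 /e/ → [+nasal]; 13 /f/ blocks.
Targets with no active source: positions 2 4 16 stay [-nasal].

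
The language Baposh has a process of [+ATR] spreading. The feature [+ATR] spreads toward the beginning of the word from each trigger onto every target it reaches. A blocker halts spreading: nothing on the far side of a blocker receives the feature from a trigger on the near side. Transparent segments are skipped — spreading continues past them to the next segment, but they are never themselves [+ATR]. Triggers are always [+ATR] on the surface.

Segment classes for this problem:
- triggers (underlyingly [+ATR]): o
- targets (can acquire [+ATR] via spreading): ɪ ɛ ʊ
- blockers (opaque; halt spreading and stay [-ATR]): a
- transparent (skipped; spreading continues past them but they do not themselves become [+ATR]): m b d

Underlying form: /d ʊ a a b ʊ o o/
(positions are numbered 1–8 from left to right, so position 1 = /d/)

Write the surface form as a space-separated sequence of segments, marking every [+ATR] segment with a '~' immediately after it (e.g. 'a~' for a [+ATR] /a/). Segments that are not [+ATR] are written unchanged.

d ʊ a a b ʊ~ o~ o~

From /o/ at 7 leftward: 6 /ʊ/ → [+ATR]; 5 /b/ transparent; 4 /a/ blocks.
From /o/ at 8 leftward: 7 /o/ is itself a trigger — this domain ends here.
Target with no active source: position 2 stays [-ATR].
[+ATR] positions on the surface: 6 7 8.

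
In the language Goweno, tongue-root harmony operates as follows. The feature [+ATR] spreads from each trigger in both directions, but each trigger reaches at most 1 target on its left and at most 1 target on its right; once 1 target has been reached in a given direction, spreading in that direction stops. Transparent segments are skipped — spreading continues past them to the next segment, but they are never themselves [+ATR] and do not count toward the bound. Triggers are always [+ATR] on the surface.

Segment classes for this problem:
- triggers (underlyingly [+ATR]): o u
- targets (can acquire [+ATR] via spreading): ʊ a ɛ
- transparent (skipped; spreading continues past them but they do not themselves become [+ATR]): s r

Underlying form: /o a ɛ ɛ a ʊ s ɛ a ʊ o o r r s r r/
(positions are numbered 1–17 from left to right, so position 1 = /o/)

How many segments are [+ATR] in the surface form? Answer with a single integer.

From /o/ at 1 rightward: 2 /a/ → [+ATR]; bound reached.
From /o/ at 1 leftward: word edge.
From /o/ at 11 rightward: 12 /o/ is itself a trigger — this domain ends here.
From /o/ at 11 leftward: 10 /ʊ/ → [+ATR]; bound reached.
From /o/ at 12 rightward: 13 /r/ transparent; 14 /r/ transparent; 15 /s/ transparent; 16 /r/ transparent; 17 /r/ transparent; word edge.
From /o/ at 12 leftward: 11 /o/ is itself a trigger — this domain ends here.
Targets with no active source: positions 3 4 5 6 8 9 stay [-ATR].
[+ATR] positions on the surface: 1 2 10 11 12.

5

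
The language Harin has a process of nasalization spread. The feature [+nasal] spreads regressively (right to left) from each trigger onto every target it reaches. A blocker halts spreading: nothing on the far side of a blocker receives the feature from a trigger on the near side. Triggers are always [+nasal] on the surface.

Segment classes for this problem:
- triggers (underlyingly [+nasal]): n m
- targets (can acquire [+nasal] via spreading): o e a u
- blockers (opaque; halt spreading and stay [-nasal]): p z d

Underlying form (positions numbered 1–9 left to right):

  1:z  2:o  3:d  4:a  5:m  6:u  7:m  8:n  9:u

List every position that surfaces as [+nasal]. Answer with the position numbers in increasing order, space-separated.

From /m/ at 5 leftward: 4 /a/ → [+nasal]; 3 /d/ blocks.
From /m/ at 7 leftward: 6 /u/ → [+nasal]; 5 /m/ is itself a trigger — this domain ends here.
From /n/ at 8 leftward: 7 /m/ is itself a trigger — this domain ends here.
Targets with no active source: positions 2 9 stay [-nasal].

4 5 6 7 8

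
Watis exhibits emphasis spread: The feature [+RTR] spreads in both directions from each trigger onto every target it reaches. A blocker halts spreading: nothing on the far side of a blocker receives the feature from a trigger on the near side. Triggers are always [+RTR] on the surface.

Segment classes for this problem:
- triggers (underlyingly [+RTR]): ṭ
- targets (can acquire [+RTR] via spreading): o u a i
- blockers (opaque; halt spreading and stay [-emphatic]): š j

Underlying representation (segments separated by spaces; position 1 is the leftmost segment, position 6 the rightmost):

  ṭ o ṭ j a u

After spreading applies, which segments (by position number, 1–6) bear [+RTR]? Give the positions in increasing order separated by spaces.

1 2 3

From /ṭ/ at 1 rightward: 2 /o/ → [+RTR]; 3 /ṭ/ is itself a trigger — this domain ends here.
From /ṭ/ at 1 leftward: word edge.
From /ṭ/ at 3 rightward: 4 /j/ blocks.
From /ṭ/ at 3 leftward: 2 /o/ → [+RTR]; 1 /ṭ/ is itself a trigger — this domain ends here.
Targets with no active source: positions 5 6 stay [-emphatic].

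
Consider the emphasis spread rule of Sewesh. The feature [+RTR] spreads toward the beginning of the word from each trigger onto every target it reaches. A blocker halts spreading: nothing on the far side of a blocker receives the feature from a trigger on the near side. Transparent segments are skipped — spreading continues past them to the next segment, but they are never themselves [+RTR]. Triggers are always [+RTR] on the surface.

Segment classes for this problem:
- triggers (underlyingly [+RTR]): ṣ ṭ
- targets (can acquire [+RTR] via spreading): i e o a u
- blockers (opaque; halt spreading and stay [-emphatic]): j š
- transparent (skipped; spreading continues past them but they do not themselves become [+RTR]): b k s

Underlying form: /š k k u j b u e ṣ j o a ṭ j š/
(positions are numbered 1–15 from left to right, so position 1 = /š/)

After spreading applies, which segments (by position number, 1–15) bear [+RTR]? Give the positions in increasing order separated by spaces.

From /ṣ/ at 9 leftward: 8 /e/ → [+RTR]; 7 /u/ → [+RTR]; 6 /b/ transparent; 5 /j/ blocks.
From /ṭ/ at 13 leftward: 12 /a/ → [+RTR]; 11 /o/ → [+RTR]; 10 /j/ blocks.
Target with no active source: position 4 stays [-emphatic].

7 8 9 11 12 13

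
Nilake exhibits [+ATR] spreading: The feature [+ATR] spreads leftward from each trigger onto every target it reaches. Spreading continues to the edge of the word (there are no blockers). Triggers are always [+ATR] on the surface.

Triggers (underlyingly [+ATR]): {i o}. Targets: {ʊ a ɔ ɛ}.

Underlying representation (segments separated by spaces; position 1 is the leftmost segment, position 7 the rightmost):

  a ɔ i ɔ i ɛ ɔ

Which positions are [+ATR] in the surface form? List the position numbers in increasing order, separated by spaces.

1 2 3 4 5

From /i/ at 3 leftward: 2 /ɔ/ → [+ATR]; 1 /a/ → [+ATR]; word edge.
From /i/ at 5 leftward: 4 /ɔ/ → [+ATR]; 3 /i/ is itself a trigger — this domain ends here.
Targets with no active source: positions 6 7 stay [-ATR].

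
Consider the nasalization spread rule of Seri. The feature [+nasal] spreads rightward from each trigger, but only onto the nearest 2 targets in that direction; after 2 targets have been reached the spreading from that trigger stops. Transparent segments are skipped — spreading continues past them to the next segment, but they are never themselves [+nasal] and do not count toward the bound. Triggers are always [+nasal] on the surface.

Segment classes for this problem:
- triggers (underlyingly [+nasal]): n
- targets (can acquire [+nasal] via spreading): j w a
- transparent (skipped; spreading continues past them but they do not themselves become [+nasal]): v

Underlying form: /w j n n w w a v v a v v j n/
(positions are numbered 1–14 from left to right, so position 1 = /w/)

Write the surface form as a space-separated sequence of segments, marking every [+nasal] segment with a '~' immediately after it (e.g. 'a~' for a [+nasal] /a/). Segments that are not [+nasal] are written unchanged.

w j n~ n~ w~ w~ a v v a v v j n~

From /n/ at 3 rightward: 4 /n/ is itself a trigger — this domain ends here.
From /n/ at 4 rightward: 5 /w/ → [+nasal]; 6 /w/ → [+nasal]; bound reached.
From /n/ at 14 rightward: word edge.
Targets with no active source: positions 1 2 7 10 13 stay [-nasal].
[+nasal] positions on the surface: 3 4 5 6 14.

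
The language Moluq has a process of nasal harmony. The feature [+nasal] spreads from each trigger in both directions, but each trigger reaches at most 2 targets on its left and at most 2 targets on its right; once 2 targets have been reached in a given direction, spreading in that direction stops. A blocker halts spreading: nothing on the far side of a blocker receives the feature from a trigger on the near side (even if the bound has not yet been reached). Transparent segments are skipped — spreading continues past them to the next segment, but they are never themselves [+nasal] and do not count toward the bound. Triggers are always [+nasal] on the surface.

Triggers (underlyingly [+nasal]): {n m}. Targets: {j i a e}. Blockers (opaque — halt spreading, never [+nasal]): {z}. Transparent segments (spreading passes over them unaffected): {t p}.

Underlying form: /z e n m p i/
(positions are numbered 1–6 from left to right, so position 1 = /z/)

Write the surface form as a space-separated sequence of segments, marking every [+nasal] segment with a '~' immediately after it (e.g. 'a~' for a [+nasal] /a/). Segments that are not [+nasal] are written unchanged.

z e~ n~ m~ p i~

From /n/ at 3 rightward: 4 /m/ is itself a trigger — this domain ends here.
From /n/ at 3 leftward: 2 /e/ → [+nasal]; 1 /z/ blocks.
From /m/ at 4 rightward: 5 /p/ transparent; 6 /i/ → [+nasal]; word edge.
From /m/ at 4 leftward: 3 /n/ is itself a trigger — this domain ends here.
[+nasal] positions on the surface: 2 3 4 6.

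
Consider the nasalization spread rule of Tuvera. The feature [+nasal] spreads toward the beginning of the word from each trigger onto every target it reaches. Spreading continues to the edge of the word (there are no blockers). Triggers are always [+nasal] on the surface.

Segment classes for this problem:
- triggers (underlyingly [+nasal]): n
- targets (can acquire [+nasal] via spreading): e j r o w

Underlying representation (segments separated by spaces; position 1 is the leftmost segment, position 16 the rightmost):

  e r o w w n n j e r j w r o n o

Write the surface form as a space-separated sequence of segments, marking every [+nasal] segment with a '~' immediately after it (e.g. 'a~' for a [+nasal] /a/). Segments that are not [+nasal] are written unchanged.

e~ r~ o~ w~ w~ n~ n~ j~ e~ r~ j~ w~ r~ o~ n~ o

From /n/ at 6 leftward: 5 /w/ → [+nasal]; 4 /w/ → [+nasal]; 3 /o/ → [+nasal]; 2 /r/ → [+nasal]; 1 /e/ → [+nasal]; word edge.
From /n/ at 7 leftward: 6 /n/ is itself a trigger — this domain ends here.
From /n/ at 15 leftward: 14 /o/ → [+nasal]; 13 /r/ → [+nasal]; 12 /w/ → [+nasal]; 11 /j/ → [+nasal]; 10 /r/ → [+nasal]; 9 /e/ → [+nasal]; 8 /j/ → [+nasal]; 7 /n/ is itself a trigger — this domain ends here.
Target with no active source: position 16 stays [-nasal].
[+nasal] positions on the surface: 1 2 3 4 5 6 7 8 9 10 11 12 13 14 15.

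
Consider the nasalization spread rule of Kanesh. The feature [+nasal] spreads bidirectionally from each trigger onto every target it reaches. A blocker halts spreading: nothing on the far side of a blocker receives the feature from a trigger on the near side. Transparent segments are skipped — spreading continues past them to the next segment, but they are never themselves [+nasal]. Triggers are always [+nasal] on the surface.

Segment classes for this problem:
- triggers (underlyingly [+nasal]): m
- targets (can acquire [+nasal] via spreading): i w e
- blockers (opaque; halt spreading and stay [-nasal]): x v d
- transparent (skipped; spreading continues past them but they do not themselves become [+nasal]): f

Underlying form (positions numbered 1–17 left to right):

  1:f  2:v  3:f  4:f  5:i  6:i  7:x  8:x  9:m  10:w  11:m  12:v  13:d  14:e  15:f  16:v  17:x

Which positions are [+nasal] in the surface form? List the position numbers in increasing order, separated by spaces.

9 10 11

From /m/ at 9 rightward: 10 /w/ → [+nasal]; 11 /m/ is itself a trigger — this domain ends here.
From /m/ at 9 leftward: 8 /x/ blocks.
From /m/ at 11 rightward: 12 /v/ blocks.
From /m/ at 11 leftward: 10 /w/ → [+nasal]; 9 /m/ is itself a trigger — this domain ends here.
Targets with no active source: positions 5 6 14 stay [-nasal].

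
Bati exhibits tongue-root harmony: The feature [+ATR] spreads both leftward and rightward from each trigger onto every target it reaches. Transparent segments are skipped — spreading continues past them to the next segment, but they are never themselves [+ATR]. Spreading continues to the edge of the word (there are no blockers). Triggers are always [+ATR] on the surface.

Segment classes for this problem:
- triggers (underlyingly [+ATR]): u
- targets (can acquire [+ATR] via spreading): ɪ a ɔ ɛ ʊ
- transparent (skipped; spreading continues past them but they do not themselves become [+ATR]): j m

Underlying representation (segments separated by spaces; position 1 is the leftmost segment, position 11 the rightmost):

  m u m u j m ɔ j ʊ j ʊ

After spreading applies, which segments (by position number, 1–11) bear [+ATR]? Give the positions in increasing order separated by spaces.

2 4 7 9 11

From /u/ at 2 rightward: 3 /m/ transparent; 4 /u/ is itself a trigger — this domain ends here.
From /u/ at 2 leftward: 1 /m/ transparent; word edge.
From /u/ at 4 rightward: 5 /j/ transparent; 6 /m/ transparent; 7 /ɔ/ → [+ATR]; 8 /j/ transparent; 9 /ʊ/ → [+ATR]; 10 /j/ transparent; 11 /ʊ/ → [+ATR]; word edge.
From /u/ at 4 leftward: 3 /m/ transparent; 2 /u/ is itself a trigger — this domain ends here.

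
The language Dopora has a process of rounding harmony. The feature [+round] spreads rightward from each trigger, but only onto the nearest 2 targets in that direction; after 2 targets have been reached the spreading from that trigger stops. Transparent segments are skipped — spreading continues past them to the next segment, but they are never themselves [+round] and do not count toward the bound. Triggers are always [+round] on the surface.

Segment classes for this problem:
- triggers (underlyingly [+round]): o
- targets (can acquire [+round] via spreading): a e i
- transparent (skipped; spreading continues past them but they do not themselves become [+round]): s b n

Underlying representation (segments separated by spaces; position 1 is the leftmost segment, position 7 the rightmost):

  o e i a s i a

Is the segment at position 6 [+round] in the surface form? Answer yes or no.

From /o/ at 1 rightward: 2 /e/ → [+round]; 3 /i/ → [+round]; bound reached.
Targets with no active source: positions 4 6 7 stay [-round].
[+round] positions on the surface: 1 2 3.

no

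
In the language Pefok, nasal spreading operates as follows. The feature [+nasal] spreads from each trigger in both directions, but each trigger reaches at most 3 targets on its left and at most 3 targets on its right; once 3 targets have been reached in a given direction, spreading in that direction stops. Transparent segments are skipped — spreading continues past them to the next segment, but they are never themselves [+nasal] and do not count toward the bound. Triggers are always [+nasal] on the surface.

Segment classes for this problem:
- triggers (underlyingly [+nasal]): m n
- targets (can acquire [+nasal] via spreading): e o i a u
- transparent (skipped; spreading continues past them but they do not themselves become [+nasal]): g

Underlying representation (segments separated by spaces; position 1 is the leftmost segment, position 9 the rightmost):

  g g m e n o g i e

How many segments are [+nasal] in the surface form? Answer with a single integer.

6

From /m/ at 3 rightward: 4 /e/ → [+nasal]; 5 /n/ is itself a trigger — this domain ends here.
From /m/ at 3 leftward: 2 /g/ transparent; 1 /g/ transparent; word edge.
From /n/ at 5 rightward: 6 /o/ → [+nasal]; 7 /g/ transparent; 8 /i/ → [+nasal]; 9 /e/ → [+nasal]; bound reached.
From /n/ at 5 leftward: 4 /e/ → [+nasal]; 3 /m/ is itself a trigger — this domain ends here.
[+nasal] positions on the surface: 3 4 5 6 8 9.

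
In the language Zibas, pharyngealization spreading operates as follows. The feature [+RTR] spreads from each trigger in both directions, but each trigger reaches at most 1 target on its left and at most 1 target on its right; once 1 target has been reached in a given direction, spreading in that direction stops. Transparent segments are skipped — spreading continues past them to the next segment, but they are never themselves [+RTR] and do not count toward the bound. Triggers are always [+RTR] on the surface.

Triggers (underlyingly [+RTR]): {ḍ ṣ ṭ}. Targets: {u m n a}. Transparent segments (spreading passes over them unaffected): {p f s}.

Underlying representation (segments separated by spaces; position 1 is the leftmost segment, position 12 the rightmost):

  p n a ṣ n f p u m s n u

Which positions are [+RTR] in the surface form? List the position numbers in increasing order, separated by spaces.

From /ṣ/ at 4 rightward: 5 /n/ → [+RTR]; bound reached.
From /ṣ/ at 4 leftward: 3 /a/ → [+RTR]; bound reached.
Targets with no active source: positions 2 8 9 11 12 stay [-emphatic].

3 4 5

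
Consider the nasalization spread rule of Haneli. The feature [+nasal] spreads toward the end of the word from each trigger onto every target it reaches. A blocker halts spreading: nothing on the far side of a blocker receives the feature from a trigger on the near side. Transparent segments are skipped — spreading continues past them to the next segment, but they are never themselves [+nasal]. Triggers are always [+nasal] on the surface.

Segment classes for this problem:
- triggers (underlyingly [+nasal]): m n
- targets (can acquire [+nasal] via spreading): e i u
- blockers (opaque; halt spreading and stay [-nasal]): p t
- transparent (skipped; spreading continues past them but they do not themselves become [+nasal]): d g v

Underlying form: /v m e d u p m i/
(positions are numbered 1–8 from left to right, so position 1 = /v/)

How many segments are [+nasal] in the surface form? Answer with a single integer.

5

From /m/ at 2 rightward: 3 /e/ → [+nasal]; 4 /d/ transparent; 5 /u/ → [+nasal]; 6 /p/ blocks.
From /m/ at 7 rightward: 8 /i/ → [+nasal]; word edge.
[+nasal] positions on the surface: 2 3 5 7 8.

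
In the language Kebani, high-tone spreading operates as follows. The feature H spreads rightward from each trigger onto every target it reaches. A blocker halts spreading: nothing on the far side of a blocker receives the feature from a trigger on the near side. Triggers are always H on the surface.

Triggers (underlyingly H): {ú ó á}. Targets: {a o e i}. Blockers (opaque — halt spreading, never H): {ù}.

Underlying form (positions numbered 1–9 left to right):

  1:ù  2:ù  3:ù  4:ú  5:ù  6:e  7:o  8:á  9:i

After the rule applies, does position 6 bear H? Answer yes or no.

no

From /ú/ at 4 rightward: 5 /ù/ blocks.
From /á/ at 8 rightward: 9 /i/ → H; word edge.
Targets with no active source: positions 6 7 stay [-high tone].
H positions on the surface: 4 8 9.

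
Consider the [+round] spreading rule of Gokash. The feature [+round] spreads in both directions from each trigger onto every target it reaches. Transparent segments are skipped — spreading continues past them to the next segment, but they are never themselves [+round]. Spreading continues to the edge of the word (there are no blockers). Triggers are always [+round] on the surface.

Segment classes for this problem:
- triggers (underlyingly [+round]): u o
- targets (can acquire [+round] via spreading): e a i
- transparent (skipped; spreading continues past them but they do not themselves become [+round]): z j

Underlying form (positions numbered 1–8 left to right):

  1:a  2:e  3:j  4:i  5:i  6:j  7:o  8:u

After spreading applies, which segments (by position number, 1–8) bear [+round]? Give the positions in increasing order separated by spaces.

1 2 4 5 7 8

From /o/ at 7 rightward: 8 /u/ is itself a trigger — this domain ends here.
From /o/ at 7 leftward: 6 /j/ transparent; 5 /i/ → [+round]; 4 /i/ → [+round]; 3 /j/ transparent; 2 /e/ → [+round]; 1 /a/ → [+round]; word edge.
From /u/ at 8 rightward: word edge.
From /u/ at 8 leftward: 7 /o/ is itself a trigger — this domain ends here.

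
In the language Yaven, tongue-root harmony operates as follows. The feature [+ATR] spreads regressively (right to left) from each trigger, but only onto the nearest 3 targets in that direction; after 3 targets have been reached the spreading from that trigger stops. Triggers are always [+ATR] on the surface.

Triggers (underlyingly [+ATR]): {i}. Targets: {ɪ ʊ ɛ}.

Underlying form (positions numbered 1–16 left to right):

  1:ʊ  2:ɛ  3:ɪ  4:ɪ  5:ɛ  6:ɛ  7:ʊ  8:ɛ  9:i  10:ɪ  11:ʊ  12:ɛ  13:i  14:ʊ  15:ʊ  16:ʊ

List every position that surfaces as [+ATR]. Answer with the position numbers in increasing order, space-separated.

6 7 8 9 10 11 12 13

From /i/ at 9 leftward: 8 /ɛ/ → [+ATR]; 7 /ʊ/ → [+ATR]; 6 /ɛ/ → [+ATR]; bound reached.
From /i/ at 13 leftward: 12 /ɛ/ → [+ATR]; 11 /ʊ/ → [+ATR]; 10 /ɪ/ → [+ATR]; bound reached.
Targets with no active source: positions 1 2 3 4 5 14 15 16 stay [-ATR].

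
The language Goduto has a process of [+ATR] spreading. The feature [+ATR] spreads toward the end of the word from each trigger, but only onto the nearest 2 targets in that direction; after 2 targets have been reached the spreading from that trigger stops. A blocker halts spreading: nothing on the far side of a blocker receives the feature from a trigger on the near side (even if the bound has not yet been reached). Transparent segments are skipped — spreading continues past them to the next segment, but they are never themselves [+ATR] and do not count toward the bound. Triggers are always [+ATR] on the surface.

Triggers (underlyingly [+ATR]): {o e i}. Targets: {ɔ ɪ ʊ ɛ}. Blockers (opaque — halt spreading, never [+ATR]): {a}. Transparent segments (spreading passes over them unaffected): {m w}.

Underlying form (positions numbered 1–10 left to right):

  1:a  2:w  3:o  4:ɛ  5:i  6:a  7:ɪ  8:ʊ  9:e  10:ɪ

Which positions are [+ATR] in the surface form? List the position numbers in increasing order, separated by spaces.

3 4 5 9 10

From /o/ at 3 rightward: 4 /ɛ/ → [+ATR]; 5 /i/ is itself a trigger — this domain ends here.
From /i/ at 5 rightward: 6 /a/ blocks.
From /e/ at 9 rightward: 10 /ɪ/ → [+ATR]; word edge.
Targets with no active source: positions 7 8 stay [-ATR].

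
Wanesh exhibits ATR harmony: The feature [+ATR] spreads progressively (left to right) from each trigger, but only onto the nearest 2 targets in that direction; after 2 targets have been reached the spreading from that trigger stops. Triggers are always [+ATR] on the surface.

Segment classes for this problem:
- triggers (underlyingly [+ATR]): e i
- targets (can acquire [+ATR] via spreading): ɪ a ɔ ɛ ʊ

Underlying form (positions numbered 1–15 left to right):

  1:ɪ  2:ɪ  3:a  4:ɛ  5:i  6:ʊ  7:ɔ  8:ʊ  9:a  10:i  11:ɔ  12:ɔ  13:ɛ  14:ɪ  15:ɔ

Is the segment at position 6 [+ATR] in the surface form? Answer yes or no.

yes

From /i/ at 5 rightward: 6 /ʊ/ → [+ATR]; 7 /ɔ/ → [+ATR]; bound reached.
From /i/ at 10 rightward: 11 /ɔ/ → [+ATR]; 12 /ɔ/ → [+ATR]; bound reached.
Targets with no active source: positions 1 2 3 4 8 9 13 14 15 stay [-ATR].
[+ATR] positions on the surface: 5 6 7 10 11 12.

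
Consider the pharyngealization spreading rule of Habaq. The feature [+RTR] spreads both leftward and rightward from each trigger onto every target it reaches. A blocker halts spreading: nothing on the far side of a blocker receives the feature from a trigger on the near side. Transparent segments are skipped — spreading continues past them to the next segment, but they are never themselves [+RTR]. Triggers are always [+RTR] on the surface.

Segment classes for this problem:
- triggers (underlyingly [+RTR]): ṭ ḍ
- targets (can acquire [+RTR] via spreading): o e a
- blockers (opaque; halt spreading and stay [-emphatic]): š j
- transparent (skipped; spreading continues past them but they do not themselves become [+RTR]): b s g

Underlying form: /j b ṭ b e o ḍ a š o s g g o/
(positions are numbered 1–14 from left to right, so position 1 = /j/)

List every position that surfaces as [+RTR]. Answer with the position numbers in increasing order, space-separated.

3 5 6 7 8

From /ṭ/ at 3 rightward: 4 /b/ transparent; 5 /e/ → [+RTR]; 6 /o/ → [+RTR]; 7 /ḍ/ is itself a trigger — this domain ends here.
From /ṭ/ at 3 leftward: 2 /b/ transparent; 1 /j/ blocks.
From /ḍ/ at 7 rightward: 8 /a/ → [+RTR]; 9 /š/ blocks.
From /ḍ/ at 7 leftward: 6 /o/ → [+RTR]; 5 /e/ → [+RTR]; 4 /b/ transparent; 3 /ṭ/ is itself a trigger — this domain ends here.
Targets with no active source: positions 10 14 stay [-emphatic].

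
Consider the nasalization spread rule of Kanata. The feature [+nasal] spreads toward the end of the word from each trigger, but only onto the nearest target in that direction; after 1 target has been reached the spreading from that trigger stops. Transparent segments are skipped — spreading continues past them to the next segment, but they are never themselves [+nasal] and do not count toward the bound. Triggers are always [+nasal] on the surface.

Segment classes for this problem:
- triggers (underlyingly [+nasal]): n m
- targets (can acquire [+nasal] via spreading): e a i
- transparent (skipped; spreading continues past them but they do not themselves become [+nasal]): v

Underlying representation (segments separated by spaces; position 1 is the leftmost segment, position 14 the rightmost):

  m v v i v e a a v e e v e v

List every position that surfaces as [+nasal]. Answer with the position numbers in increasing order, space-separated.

1 4

From /m/ at 1 rightward: 2 /v/ transparent; 3 /v/ transparent; 4 /i/ → [+nasal]; bound reached.
Targets with no active source: positions 6 7 8 10 11 13 stay [-nasal].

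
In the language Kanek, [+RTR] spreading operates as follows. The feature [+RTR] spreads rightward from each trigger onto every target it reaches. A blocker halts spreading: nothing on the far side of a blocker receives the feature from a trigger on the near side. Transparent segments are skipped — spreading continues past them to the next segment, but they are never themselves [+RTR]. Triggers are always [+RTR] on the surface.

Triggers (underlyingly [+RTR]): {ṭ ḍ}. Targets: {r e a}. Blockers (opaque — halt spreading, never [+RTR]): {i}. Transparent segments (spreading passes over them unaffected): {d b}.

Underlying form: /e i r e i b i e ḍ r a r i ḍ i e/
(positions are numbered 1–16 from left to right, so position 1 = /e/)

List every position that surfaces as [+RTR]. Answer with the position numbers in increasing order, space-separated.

9 10 11 12 14

From /ḍ/ at 9 rightward: 10 /r/ → [+RTR]; 11 /a/ → [+RTR]; 12 /r/ → [+RTR]; 13 /i/ blocks.
From /ḍ/ at 14 rightward: 15 /i/ blocks.
Targets with no active source: positions 1 3 4 8 16 stay [-emphatic].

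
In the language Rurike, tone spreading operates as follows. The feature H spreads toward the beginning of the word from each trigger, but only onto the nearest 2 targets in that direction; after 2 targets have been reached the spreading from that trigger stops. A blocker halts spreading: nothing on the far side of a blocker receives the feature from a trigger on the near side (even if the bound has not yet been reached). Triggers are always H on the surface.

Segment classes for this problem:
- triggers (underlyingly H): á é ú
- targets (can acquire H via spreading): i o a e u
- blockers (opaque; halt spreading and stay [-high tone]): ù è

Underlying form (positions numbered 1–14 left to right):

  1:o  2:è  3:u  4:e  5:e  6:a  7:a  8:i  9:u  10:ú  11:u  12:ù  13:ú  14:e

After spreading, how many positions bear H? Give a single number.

4

From /ú/ at 10 leftward: 9 /u/ → H; 8 /i/ → H; bound reached.
From /ú/ at 13 leftward: 12 /ù/ blocks.
Targets with no active source: positions 1 3 4 5 6 7 11 14 stay [-high tone].
H positions on the surface: 8 9 10 13.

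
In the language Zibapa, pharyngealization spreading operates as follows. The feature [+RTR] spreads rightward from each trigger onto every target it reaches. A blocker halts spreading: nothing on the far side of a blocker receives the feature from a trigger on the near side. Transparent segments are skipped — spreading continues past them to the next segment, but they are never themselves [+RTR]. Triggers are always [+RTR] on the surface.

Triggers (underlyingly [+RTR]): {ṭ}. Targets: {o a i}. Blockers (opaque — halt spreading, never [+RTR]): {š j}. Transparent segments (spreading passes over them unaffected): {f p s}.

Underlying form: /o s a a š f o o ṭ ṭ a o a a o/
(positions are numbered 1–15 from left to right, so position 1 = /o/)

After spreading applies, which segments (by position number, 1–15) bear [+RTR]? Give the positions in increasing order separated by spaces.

From /ṭ/ at 9 rightward: 10 /ṭ/ is itself a trigger — this domain ends here.
From /ṭ/ at 10 rightward: 11 /a/ → [+RTR]; 12 /o/ → [+RTR]; 13 /a/ → [+RTR]; 14 /a/ → [+RTR]; 15 /o/ → [+RTR]; word edge.
Targets with no active source: positions 1 3 4 7 8 stay [-emphatic].

9 10 11 12 13 14 15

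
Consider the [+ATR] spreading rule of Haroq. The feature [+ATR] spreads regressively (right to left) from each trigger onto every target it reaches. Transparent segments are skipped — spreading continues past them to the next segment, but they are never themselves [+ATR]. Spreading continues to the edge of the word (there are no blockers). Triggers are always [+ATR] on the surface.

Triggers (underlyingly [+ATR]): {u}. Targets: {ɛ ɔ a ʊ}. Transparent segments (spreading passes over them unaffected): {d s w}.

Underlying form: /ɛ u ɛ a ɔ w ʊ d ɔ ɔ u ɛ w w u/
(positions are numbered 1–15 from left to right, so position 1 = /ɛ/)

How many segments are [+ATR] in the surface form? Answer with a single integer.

11

From /u/ at 2 leftward: 1 /ɛ/ → [+ATR]; word edge.
From /u/ at 11 leftward: 10 /ɔ/ → [+ATR]; 9 /ɔ/ → [+ATR]; 8 /d/ transparent; 7 /ʊ/ → [+ATR]; 6 /w/ transparent; 5 /ɔ/ → [+ATR]; 4 /a/ → [+ATR]; 3 /ɛ/ → [+ATR]; 2 /u/ is itself a trigger — this domain ends here.
From /u/ at 15 leftward: 14 /w/ transparent; 13 /w/ transparent; 12 /ɛ/ → [+ATR]; 11 /u/ is itself a trigger — this domain ends here.
[+ATR] positions on the surface: 1 2 3 4 5 7 9 10 11 12 15.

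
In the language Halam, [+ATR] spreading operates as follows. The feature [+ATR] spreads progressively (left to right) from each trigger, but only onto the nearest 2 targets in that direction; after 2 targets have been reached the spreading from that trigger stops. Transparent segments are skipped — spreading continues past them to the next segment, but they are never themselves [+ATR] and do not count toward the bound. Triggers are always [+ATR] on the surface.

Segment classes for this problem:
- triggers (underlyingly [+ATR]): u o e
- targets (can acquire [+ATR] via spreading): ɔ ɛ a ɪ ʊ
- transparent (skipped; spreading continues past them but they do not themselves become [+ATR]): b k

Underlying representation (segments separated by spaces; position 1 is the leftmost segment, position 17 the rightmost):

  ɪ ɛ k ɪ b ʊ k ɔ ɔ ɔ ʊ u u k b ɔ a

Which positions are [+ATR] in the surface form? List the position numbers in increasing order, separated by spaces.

From /u/ at 12 rightward: 13 /u/ is itself a trigger — this domain ends here.
From /u/ at 13 rightward: 14 /k/ transparent; 15 /b/ transparent; 16 /ɔ/ → [+ATR]; 17 /a/ → [+ATR]; bound reached.
Targets with no active source: positions 1 2 4 6 8 9 10 11 stay [-ATR].

12 13 16 17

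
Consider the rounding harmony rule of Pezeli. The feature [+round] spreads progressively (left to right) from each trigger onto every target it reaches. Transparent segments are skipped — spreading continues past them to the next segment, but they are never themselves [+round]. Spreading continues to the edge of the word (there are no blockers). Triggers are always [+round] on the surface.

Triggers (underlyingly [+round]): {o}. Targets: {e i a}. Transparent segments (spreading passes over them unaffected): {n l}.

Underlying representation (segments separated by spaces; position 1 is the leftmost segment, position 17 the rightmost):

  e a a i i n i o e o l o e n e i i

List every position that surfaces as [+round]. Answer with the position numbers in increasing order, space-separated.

From /o/ at 8 rightward: 9 /e/ → [+round]; 10 /o/ is itself a trigger — this domain ends here.
From /o/ at 10 rightward: 11 /l/ transparent; 12 /o/ is itself a trigger — this domain ends here.
From /o/ at 12 rightward: 13 /e/ → [+round]; 14 /n/ transparent; 15 /e/ → [+round]; 16 /i/ → [+round]; 17 /i/ → [+round]; word edge.
Targets with no active source: positions 1 2 3 4 5 7 stay [-round].

8 9 10 12 13 15 16 17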